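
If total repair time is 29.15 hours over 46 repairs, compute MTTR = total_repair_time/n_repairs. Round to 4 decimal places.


total_repair_time = 29.15
n_repairs = 46
MTTR = 29.15 / 46
MTTR = 0.6337

0.6337


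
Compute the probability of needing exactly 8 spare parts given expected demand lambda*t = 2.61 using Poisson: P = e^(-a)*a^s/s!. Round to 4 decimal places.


a = 2.61, s = 8
e^(-a) = e^(-2.61) = 0.0735
a^s = 2.61^8 = 2153.3968
s! = 40320
P = 0.0735 * 2153.3968 / 40320
P = 0.0039

0.0039


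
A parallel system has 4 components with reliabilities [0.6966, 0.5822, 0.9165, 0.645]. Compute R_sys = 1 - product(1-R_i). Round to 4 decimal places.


Components: [0.6966, 0.5822, 0.9165, 0.645]
(1 - 0.6966) = 0.3034, running product = 0.3034
(1 - 0.5822) = 0.4178, running product = 0.1268
(1 - 0.9165) = 0.0835, running product = 0.0106
(1 - 0.645) = 0.355, running product = 0.0038
Product of (1-R_i) = 0.0038
R_sys = 1 - 0.0038 = 0.9962

0.9962


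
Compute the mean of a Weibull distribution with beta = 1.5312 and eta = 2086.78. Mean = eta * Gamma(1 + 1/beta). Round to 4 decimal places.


beta = 1.5312, eta = 2086.78
1/beta = 0.6531
1 + 1/beta = 1.6531
Gamma(1.6531) = 0.9006
Mean = 2086.78 * 0.9006
Mean = 1879.3268

1879.3268


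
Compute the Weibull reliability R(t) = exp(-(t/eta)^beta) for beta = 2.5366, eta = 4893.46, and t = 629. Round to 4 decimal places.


beta = 2.5366, eta = 4893.46, t = 629
t/eta = 629 / 4893.46 = 0.1285
(t/eta)^beta = 0.1285^2.5366 = 0.0055
R(t) = exp(-0.0055)
R(t) = 0.9945

0.9945


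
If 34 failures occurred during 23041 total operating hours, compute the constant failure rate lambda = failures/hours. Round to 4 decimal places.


failures = 34
total_hours = 23041
lambda = 34 / 23041
lambda = 0.0015

0.0015


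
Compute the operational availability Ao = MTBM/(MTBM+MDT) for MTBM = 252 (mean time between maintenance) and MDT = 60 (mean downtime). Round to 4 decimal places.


MTBM = 252
MDT = 60
MTBM + MDT = 312
Ao = 252 / 312
Ao = 0.8077

0.8077


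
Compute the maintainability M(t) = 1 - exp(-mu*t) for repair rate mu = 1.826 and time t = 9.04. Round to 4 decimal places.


mu = 1.826, t = 9.04
mu * t = 1.826 * 9.04 = 16.507
exp(-16.507) = 0.0
M(t) = 1 - 0.0
M(t) = 1.0

1.0


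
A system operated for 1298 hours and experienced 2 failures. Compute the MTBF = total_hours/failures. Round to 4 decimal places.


total_hours = 1298
failures = 2
MTBF = 1298 / 2
MTBF = 649.0

649.0


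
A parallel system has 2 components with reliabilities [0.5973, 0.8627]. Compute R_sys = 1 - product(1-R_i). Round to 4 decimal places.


Components: [0.5973, 0.8627]
(1 - 0.5973) = 0.4027, running product = 0.4027
(1 - 0.8627) = 0.1373, running product = 0.0553
Product of (1-R_i) = 0.0553
R_sys = 1 - 0.0553 = 0.9447

0.9447


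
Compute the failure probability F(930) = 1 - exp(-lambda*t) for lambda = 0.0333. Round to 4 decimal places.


lambda = 0.0333, t = 930
lambda * t = 30.969
exp(-30.969) = 0.0
F(t) = 1 - 0.0
F(t) = 1.0

1.0


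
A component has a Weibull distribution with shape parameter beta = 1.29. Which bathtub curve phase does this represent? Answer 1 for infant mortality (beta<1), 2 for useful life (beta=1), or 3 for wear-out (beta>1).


beta = 1.29
Compare beta to 1:
beta < 1 => infant mortality (phase 1)
beta = 1 => useful life (phase 2)
beta > 1 => wear-out (phase 3)
Since beta = 1.29, this is wear-out (increasing failure rate)
Phase = 3

3


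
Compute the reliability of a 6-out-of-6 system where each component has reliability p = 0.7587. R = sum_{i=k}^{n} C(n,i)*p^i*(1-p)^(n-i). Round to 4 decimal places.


k = 6, n = 6, p = 0.7587
i=6: C(6,6)=1 * 0.7587^6 * 0.2413^0 = 0.1907
R = sum of terms = 0.1907

0.1907


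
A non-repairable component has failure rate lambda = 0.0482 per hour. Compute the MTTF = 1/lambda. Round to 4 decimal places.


lambda = 0.0482
MTTF = 1 / 0.0482
MTTF = 20.7469

20.7469


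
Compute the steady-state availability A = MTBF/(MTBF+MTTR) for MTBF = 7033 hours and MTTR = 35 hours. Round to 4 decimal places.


MTBF = 7033
MTTR = 35
MTBF + MTTR = 7068
A = 7033 / 7068
A = 0.995

0.995


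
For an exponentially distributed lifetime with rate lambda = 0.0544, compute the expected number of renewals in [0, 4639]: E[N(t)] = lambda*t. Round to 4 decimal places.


lambda = 0.0544
t = 4639
E[N(t)] = lambda * t
E[N(t)] = 0.0544 * 4639
E[N(t)] = 252.3616

252.3616


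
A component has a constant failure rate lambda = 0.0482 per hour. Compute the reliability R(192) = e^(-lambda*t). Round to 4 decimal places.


lambda = 0.0482
t = 192
lambda * t = 9.2544
R(t) = e^(-9.2544)
R(t) = 0.0001

0.0001


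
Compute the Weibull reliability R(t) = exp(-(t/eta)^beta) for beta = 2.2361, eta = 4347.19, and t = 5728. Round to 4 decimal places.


beta = 2.2361, eta = 4347.19, t = 5728
t/eta = 5728 / 4347.19 = 1.3176
(t/eta)^beta = 1.3176^2.2361 = 1.853
R(t) = exp(-1.853)
R(t) = 0.1568

0.1568


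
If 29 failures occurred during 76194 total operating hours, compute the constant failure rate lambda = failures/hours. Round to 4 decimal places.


failures = 29
total_hours = 76194
lambda = 29 / 76194
lambda = 0.0004

0.0004


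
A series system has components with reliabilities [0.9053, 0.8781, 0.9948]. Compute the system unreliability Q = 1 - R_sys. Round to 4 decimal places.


Components: [0.9053, 0.8781, 0.9948]
After component 1: product = 0.9053
After component 2: product = 0.7949
After component 3: product = 0.7908
R_sys = 0.7908
Q = 1 - 0.7908 = 0.2092

0.2092


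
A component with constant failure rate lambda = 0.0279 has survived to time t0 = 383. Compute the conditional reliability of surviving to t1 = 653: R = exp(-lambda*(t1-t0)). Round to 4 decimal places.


lambda = 0.0279
t0 = 383, t1 = 653
t1 - t0 = 270
lambda * (t1-t0) = 0.0279 * 270 = 7.533
R = exp(-7.533)
R = 0.0005

0.0005


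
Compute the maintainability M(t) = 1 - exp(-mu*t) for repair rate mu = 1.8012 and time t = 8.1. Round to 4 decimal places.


mu = 1.8012, t = 8.1
mu * t = 1.8012 * 8.1 = 14.5897
exp(-14.5897) = 0.0
M(t) = 1 - 0.0
M(t) = 1.0

1.0


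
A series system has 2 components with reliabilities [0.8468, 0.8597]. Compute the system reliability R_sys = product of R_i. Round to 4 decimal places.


Components: [0.8468, 0.8597]
After component 1 (R=0.8468): product = 0.8468
After component 2 (R=0.8597): product = 0.728
R_sys = 0.728

0.728


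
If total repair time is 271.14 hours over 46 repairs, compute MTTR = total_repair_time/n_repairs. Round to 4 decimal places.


total_repair_time = 271.14
n_repairs = 46
MTTR = 271.14 / 46
MTTR = 5.8943

5.8943


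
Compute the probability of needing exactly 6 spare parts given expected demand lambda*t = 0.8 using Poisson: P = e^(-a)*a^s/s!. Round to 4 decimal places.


a = 0.8, s = 6
e^(-a) = e^(-0.8) = 0.4493
a^s = 0.8^6 = 0.2621
s! = 720
P = 0.4493 * 0.2621 / 720
P = 0.0002

0.0002


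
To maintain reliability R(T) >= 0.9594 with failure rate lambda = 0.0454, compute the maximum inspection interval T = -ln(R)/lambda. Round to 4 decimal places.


R_target = 0.9594
lambda = 0.0454
-ln(0.9594) = 0.0414
T = 0.0414 / 0.0454
T = 0.9129

0.9129


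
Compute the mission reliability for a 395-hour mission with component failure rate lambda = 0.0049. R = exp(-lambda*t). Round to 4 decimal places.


lambda = 0.0049
mission_time = 395
lambda * t = 0.0049 * 395 = 1.9355
R = exp(-1.9355)
R = 0.1444

0.1444


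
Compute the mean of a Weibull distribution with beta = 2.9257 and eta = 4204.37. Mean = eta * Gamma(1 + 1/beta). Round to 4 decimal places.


beta = 2.9257, eta = 4204.37
1/beta = 0.3418
1 + 1/beta = 1.3418
Gamma(1.3418) = 0.892
Mean = 4204.37 * 0.892
Mean = 3750.3691

3750.3691


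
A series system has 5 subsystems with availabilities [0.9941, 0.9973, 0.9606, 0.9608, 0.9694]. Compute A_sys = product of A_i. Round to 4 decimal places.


Subsystems: [0.9941, 0.9973, 0.9606, 0.9608, 0.9694]
After subsystem 1 (A=0.9941): product = 0.9941
After subsystem 2 (A=0.9973): product = 0.9914
After subsystem 3 (A=0.9606): product = 0.9524
After subsystem 4 (A=0.9608): product = 0.915
After subsystem 5 (A=0.9694): product = 0.887
A_sys = 0.887

0.887


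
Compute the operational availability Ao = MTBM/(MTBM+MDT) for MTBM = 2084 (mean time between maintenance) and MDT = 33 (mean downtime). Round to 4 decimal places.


MTBM = 2084
MDT = 33
MTBM + MDT = 2117
Ao = 2084 / 2117
Ao = 0.9844

0.9844


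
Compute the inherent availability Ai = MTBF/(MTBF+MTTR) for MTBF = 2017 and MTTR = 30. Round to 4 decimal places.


MTBF = 2017
MTTR = 30
MTBF + MTTR = 2047
Ai = 2017 / 2047
Ai = 0.9853

0.9853


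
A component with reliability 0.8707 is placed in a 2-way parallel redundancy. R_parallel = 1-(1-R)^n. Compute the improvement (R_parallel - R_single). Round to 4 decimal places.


R_single = 0.8707, n = 2
1 - R_single = 0.1293
(1 - R_single)^n = 0.1293^2 = 0.0167
R_parallel = 1 - 0.0167 = 0.9833
Improvement = 0.9833 - 0.8707
Improvement = 0.1126

0.1126


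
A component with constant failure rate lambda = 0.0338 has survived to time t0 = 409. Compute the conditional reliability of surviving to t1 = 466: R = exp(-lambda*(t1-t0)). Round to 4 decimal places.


lambda = 0.0338
t0 = 409, t1 = 466
t1 - t0 = 57
lambda * (t1-t0) = 0.0338 * 57 = 1.9266
R = exp(-1.9266)
R = 0.1456

0.1456


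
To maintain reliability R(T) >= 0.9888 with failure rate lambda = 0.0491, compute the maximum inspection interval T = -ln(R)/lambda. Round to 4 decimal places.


R_target = 0.9888
lambda = 0.0491
-ln(0.9888) = 0.0113
T = 0.0113 / 0.0491
T = 0.2294

0.2294


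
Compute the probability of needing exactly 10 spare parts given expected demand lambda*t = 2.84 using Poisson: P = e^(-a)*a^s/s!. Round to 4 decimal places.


a = 2.84, s = 10
e^(-a) = e^(-2.84) = 0.0584
a^s = 2.84^10 = 34133.7026
s! = 3628800
P = 0.0584 * 34133.7026 / 3628800
P = 0.0005

0.0005


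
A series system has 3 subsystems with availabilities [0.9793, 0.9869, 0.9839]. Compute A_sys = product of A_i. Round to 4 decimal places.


Subsystems: [0.9793, 0.9869, 0.9839]
After subsystem 1 (A=0.9793): product = 0.9793
After subsystem 2 (A=0.9869): product = 0.9665
After subsystem 3 (A=0.9839): product = 0.9509
A_sys = 0.9509

0.9509


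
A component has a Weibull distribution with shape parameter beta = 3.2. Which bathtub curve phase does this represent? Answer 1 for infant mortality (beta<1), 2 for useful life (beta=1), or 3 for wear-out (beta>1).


beta = 3.2
Compare beta to 1:
beta < 1 => infant mortality (phase 1)
beta = 1 => useful life (phase 2)
beta > 1 => wear-out (phase 3)
Since beta = 3.2, this is wear-out (increasing failure rate)
Phase = 3

3


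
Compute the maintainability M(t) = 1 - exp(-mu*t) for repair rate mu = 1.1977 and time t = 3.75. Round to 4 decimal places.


mu = 1.1977, t = 3.75
mu * t = 1.1977 * 3.75 = 4.4914
exp(-4.4914) = 0.0112
M(t) = 1 - 0.0112
M(t) = 0.9888

0.9888


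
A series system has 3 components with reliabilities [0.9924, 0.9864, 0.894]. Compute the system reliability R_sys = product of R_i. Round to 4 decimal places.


Components: [0.9924, 0.9864, 0.894]
After component 1 (R=0.9924): product = 0.9924
After component 2 (R=0.9864): product = 0.9789
After component 3 (R=0.894): product = 0.8751
R_sys = 0.8751

0.8751


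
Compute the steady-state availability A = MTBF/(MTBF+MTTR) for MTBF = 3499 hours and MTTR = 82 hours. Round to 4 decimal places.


MTBF = 3499
MTTR = 82
MTBF + MTTR = 3581
A = 3499 / 3581
A = 0.9771

0.9771


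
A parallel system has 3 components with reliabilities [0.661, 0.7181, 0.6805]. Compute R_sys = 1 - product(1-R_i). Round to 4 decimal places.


Components: [0.661, 0.7181, 0.6805]
(1 - 0.661) = 0.339, running product = 0.339
(1 - 0.7181) = 0.2819, running product = 0.0956
(1 - 0.6805) = 0.3195, running product = 0.0305
Product of (1-R_i) = 0.0305
R_sys = 1 - 0.0305 = 0.9695

0.9695


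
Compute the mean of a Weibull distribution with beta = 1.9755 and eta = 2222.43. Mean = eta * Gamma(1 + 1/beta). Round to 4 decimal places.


beta = 1.9755, eta = 2222.43
1/beta = 0.5062
1 + 1/beta = 1.5062
Gamma(1.5062) = 0.8864
Mean = 2222.43 * 0.8864
Mean = 1970.0584

1970.0584


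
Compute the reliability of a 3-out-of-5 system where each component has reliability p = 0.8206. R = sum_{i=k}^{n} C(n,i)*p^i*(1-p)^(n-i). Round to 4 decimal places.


k = 3, n = 5, p = 0.8206
i=3: C(5,3)=10 * 0.8206^3 * 0.1794^2 = 0.1778
i=4: C(5,4)=5 * 0.8206^4 * 0.1794^1 = 0.4067
i=5: C(5,5)=1 * 0.8206^5 * 0.1794^0 = 0.3721
R = sum of terms = 0.9567

0.9567


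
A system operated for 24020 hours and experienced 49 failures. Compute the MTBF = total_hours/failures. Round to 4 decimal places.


total_hours = 24020
failures = 49
MTBF = 24020 / 49
MTBF = 490.2041

490.2041


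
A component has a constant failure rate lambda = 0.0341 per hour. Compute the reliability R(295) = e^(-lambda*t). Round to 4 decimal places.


lambda = 0.0341
t = 295
lambda * t = 10.0595
R(t) = e^(-10.0595)
R(t) = 0.0

0.0


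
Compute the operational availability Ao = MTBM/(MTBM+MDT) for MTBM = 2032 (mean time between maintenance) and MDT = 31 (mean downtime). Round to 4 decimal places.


MTBM = 2032
MDT = 31
MTBM + MDT = 2063
Ao = 2032 / 2063
Ao = 0.985

0.985


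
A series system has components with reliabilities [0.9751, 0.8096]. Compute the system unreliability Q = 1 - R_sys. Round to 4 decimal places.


Components: [0.9751, 0.8096]
After component 1: product = 0.9751
After component 2: product = 0.7894
R_sys = 0.7894
Q = 1 - 0.7894 = 0.2106

0.2106


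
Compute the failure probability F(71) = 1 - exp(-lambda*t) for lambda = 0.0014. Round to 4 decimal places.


lambda = 0.0014, t = 71
lambda * t = 0.0994
exp(-0.0994) = 0.9054
F(t) = 1 - 0.9054
F(t) = 0.0946

0.0946


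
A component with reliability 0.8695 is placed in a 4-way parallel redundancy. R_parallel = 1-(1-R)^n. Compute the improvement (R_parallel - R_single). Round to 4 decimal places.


R_single = 0.8695, n = 4
1 - R_single = 0.1305
(1 - R_single)^n = 0.1305^4 = 0.0003
R_parallel = 1 - 0.0003 = 0.9997
Improvement = 0.9997 - 0.8695
Improvement = 0.1302

0.1302


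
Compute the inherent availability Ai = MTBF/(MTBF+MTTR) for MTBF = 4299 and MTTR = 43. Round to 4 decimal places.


MTBF = 4299
MTTR = 43
MTBF + MTTR = 4342
Ai = 4299 / 4342
Ai = 0.9901

0.9901


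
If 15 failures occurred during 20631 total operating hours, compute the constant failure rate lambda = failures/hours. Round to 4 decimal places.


failures = 15
total_hours = 20631
lambda = 15 / 20631
lambda = 0.0007

0.0007


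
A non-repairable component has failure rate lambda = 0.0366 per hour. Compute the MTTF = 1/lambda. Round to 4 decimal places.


lambda = 0.0366
MTTF = 1 / 0.0366
MTTF = 27.3224

27.3224


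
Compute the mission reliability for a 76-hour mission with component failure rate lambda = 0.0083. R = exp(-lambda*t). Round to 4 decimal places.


lambda = 0.0083
mission_time = 76
lambda * t = 0.0083 * 76 = 0.6308
R = exp(-0.6308)
R = 0.5322

0.5322


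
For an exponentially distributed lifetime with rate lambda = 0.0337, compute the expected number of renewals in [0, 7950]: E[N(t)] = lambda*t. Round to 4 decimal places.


lambda = 0.0337
t = 7950
E[N(t)] = lambda * t
E[N(t)] = 0.0337 * 7950
E[N(t)] = 267.915

267.915


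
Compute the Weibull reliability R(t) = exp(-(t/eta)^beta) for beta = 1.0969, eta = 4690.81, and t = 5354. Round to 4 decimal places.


beta = 1.0969, eta = 4690.81, t = 5354
t/eta = 5354 / 4690.81 = 1.1414
(t/eta)^beta = 1.1414^1.0969 = 1.1561
R(t) = exp(-1.1561)
R(t) = 0.3147

0.3147


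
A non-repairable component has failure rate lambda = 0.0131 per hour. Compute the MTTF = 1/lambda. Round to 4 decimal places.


lambda = 0.0131
MTTF = 1 / 0.0131
MTTF = 76.3359

76.3359


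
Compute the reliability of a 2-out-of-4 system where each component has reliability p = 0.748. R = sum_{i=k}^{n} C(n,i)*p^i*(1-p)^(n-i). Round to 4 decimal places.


k = 2, n = 4, p = 0.748
i=2: C(4,2)=6 * 0.748^2 * 0.252^2 = 0.2132
i=3: C(4,3)=4 * 0.748^3 * 0.252^1 = 0.4219
i=4: C(4,4)=1 * 0.748^4 * 0.252^0 = 0.313
R = sum of terms = 0.9481

0.9481


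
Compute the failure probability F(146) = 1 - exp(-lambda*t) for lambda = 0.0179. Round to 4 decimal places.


lambda = 0.0179, t = 146
lambda * t = 2.6134
exp(-2.6134) = 0.0733
F(t) = 1 - 0.0733
F(t) = 0.9267

0.9267


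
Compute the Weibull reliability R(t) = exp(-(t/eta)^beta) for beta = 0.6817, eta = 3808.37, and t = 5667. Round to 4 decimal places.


beta = 0.6817, eta = 3808.37, t = 5667
t/eta = 5667 / 3808.37 = 1.488
(t/eta)^beta = 1.488^0.6817 = 1.3112
R(t) = exp(-1.3112)
R(t) = 0.2695

0.2695


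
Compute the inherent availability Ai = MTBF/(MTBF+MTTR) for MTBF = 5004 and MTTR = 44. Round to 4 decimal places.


MTBF = 5004
MTTR = 44
MTBF + MTTR = 5048
Ai = 5004 / 5048
Ai = 0.9913

0.9913


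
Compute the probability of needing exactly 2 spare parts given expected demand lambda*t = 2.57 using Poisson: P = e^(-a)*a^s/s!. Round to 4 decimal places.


a = 2.57, s = 2
e^(-a) = e^(-2.57) = 0.0765
a^s = 2.57^2 = 6.6049
s! = 2
P = 0.0765 * 6.6049 / 2
P = 0.2528

0.2528


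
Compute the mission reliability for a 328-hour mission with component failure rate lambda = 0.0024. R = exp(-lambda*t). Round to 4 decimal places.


lambda = 0.0024
mission_time = 328
lambda * t = 0.0024 * 328 = 0.7872
R = exp(-0.7872)
R = 0.4551

0.4551


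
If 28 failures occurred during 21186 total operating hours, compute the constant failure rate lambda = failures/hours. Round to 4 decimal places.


failures = 28
total_hours = 21186
lambda = 28 / 21186
lambda = 0.0013

0.0013


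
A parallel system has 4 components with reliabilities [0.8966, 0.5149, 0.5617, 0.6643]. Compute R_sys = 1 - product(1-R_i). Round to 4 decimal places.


Components: [0.8966, 0.5149, 0.5617, 0.6643]
(1 - 0.8966) = 0.1034, running product = 0.1034
(1 - 0.5149) = 0.4851, running product = 0.0502
(1 - 0.5617) = 0.4383, running product = 0.022
(1 - 0.6643) = 0.3357, running product = 0.0074
Product of (1-R_i) = 0.0074
R_sys = 1 - 0.0074 = 0.9926

0.9926


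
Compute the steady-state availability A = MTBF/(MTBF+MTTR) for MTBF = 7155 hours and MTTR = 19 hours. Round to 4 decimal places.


MTBF = 7155
MTTR = 19
MTBF + MTTR = 7174
A = 7155 / 7174
A = 0.9974

0.9974


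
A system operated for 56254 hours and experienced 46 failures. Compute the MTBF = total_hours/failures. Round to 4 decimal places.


total_hours = 56254
failures = 46
MTBF = 56254 / 46
MTBF = 1222.913

1222.913


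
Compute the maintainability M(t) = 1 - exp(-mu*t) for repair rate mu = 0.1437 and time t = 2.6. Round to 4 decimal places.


mu = 0.1437, t = 2.6
mu * t = 0.1437 * 2.6 = 0.3736
exp(-0.3736) = 0.6882
M(t) = 1 - 0.6882
M(t) = 0.3118

0.3118


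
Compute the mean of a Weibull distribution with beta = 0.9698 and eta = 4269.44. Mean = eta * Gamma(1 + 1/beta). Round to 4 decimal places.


beta = 0.9698, eta = 4269.44
1/beta = 1.0311
1 + 1/beta = 2.0311
Gamma(2.0311) = 1.0136
Mean = 4269.44 * 1.0136
Mean = 4327.366

4327.366


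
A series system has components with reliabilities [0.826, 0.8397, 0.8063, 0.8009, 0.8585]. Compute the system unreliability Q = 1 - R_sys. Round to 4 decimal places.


Components: [0.826, 0.8397, 0.8063, 0.8009, 0.8585]
After component 1: product = 0.826
After component 2: product = 0.6936
After component 3: product = 0.5592
After component 4: product = 0.4479
After component 5: product = 0.3845
R_sys = 0.3845
Q = 1 - 0.3845 = 0.6155

0.6155


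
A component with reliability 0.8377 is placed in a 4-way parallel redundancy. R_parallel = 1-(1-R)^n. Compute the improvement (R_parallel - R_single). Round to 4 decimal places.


R_single = 0.8377, n = 4
1 - R_single = 0.1623
(1 - R_single)^n = 0.1623^4 = 0.0007
R_parallel = 1 - 0.0007 = 0.9993
Improvement = 0.9993 - 0.8377
Improvement = 0.1616

0.1616


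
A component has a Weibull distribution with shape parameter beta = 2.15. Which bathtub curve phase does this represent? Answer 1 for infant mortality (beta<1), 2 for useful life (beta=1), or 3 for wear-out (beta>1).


beta = 2.15
Compare beta to 1:
beta < 1 => infant mortality (phase 1)
beta = 1 => useful life (phase 2)
beta > 1 => wear-out (phase 3)
Since beta = 2.15, this is wear-out (increasing failure rate)
Phase = 3

3


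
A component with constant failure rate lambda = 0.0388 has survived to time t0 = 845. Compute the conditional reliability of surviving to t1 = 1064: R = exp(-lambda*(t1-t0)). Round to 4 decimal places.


lambda = 0.0388
t0 = 845, t1 = 1064
t1 - t0 = 219
lambda * (t1-t0) = 0.0388 * 219 = 8.4972
R = exp(-8.4972)
R = 0.0002

0.0002


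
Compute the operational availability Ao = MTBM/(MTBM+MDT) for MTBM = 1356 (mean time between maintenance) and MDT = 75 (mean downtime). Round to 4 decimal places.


MTBM = 1356
MDT = 75
MTBM + MDT = 1431
Ao = 1356 / 1431
Ao = 0.9476

0.9476


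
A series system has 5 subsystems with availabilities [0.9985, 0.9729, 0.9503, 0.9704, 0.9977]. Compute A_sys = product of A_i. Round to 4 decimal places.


Subsystems: [0.9985, 0.9729, 0.9503, 0.9704, 0.9977]
After subsystem 1 (A=0.9985): product = 0.9985
After subsystem 2 (A=0.9729): product = 0.9714
After subsystem 3 (A=0.9503): product = 0.9232
After subsystem 4 (A=0.9704): product = 0.8958
After subsystem 5 (A=0.9977): product = 0.8938
A_sys = 0.8938

0.8938


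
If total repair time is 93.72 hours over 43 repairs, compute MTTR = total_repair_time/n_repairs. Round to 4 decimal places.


total_repair_time = 93.72
n_repairs = 43
MTTR = 93.72 / 43
MTTR = 2.1795

2.1795


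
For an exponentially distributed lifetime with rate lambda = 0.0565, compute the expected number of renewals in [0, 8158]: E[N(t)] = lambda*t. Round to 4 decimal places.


lambda = 0.0565
t = 8158
E[N(t)] = lambda * t
E[N(t)] = 0.0565 * 8158
E[N(t)] = 460.927

460.927


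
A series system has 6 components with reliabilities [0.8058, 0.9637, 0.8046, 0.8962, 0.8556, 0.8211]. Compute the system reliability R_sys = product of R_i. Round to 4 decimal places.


Components: [0.8058, 0.9637, 0.8046, 0.8962, 0.8556, 0.8211]
After component 1 (R=0.8058): product = 0.8058
After component 2 (R=0.9637): product = 0.7765
After component 3 (R=0.8046): product = 0.6248
After component 4 (R=0.8962): product = 0.56
After component 5 (R=0.8556): product = 0.4791
After component 6 (R=0.8211): product = 0.3934
R_sys = 0.3934

0.3934


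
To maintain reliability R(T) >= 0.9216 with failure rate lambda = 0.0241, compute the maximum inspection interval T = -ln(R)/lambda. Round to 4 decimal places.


R_target = 0.9216
lambda = 0.0241
-ln(0.9216) = 0.0816
T = 0.0816 / 0.0241
T = 3.3877

3.3877


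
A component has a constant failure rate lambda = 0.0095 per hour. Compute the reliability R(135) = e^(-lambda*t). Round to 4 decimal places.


lambda = 0.0095
t = 135
lambda * t = 1.2825
R(t) = e^(-1.2825)
R(t) = 0.2773

0.2773


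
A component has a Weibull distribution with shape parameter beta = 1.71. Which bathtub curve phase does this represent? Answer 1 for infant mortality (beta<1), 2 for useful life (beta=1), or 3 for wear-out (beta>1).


beta = 1.71
Compare beta to 1:
beta < 1 => infant mortality (phase 1)
beta = 1 => useful life (phase 2)
beta > 1 => wear-out (phase 3)
Since beta = 1.71, this is wear-out (increasing failure rate)
Phase = 3

3


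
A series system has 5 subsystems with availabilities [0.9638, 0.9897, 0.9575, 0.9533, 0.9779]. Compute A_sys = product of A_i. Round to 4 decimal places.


Subsystems: [0.9638, 0.9897, 0.9575, 0.9533, 0.9779]
After subsystem 1 (A=0.9638): product = 0.9638
After subsystem 2 (A=0.9897): product = 0.9539
After subsystem 3 (A=0.9575): product = 0.9133
After subsystem 4 (A=0.9533): product = 0.8707
After subsystem 5 (A=0.9779): product = 0.8514
A_sys = 0.8514

0.8514


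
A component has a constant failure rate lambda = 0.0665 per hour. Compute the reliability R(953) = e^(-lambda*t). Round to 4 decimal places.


lambda = 0.0665
t = 953
lambda * t = 63.3745
R(t) = e^(-63.3745)
R(t) = 0.0

0.0


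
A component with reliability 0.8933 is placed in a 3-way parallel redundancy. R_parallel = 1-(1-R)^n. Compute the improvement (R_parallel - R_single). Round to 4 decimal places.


R_single = 0.8933, n = 3
1 - R_single = 0.1067
(1 - R_single)^n = 0.1067^3 = 0.0012
R_parallel = 1 - 0.0012 = 0.9988
Improvement = 0.9988 - 0.8933
Improvement = 0.1055

0.1055


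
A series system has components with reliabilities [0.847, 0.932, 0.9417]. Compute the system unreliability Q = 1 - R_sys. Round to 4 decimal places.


Components: [0.847, 0.932, 0.9417]
After component 1: product = 0.847
After component 2: product = 0.7894
After component 3: product = 0.7434
R_sys = 0.7434
Q = 1 - 0.7434 = 0.2566

0.2566


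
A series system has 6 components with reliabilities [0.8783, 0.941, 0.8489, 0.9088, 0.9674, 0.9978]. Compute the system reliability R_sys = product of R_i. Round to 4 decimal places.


Components: [0.8783, 0.941, 0.8489, 0.9088, 0.9674, 0.9978]
After component 1 (R=0.8783): product = 0.8783
After component 2 (R=0.941): product = 0.8265
After component 3 (R=0.8489): product = 0.7016
After component 4 (R=0.9088): product = 0.6376
After component 5 (R=0.9674): product = 0.6168
After component 6 (R=0.9978): product = 0.6155
R_sys = 0.6155

0.6155


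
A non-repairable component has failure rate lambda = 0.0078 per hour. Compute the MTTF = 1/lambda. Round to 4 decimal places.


lambda = 0.0078
MTTF = 1 / 0.0078
MTTF = 128.2051

128.2051


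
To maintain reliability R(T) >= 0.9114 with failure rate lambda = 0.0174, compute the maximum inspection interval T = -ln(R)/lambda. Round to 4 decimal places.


R_target = 0.9114
lambda = 0.0174
-ln(0.9114) = 0.0928
T = 0.0928 / 0.0174
T = 5.3318

5.3318


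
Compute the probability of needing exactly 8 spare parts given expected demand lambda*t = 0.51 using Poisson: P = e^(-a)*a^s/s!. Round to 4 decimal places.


a = 0.51, s = 8
e^(-a) = e^(-0.51) = 0.6005
a^s = 0.51^8 = 0.0046
s! = 40320
P = 0.6005 * 0.0046 / 40320
P = 0.0

0.0


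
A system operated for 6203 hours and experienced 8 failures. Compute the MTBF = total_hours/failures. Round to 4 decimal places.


total_hours = 6203
failures = 8
MTBF = 6203 / 8
MTBF = 775.375

775.375


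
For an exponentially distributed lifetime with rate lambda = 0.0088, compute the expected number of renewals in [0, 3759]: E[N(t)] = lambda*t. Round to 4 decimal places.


lambda = 0.0088
t = 3759
E[N(t)] = lambda * t
E[N(t)] = 0.0088 * 3759
E[N(t)] = 33.0792

33.0792


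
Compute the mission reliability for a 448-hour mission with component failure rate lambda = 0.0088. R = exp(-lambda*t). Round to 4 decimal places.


lambda = 0.0088
mission_time = 448
lambda * t = 0.0088 * 448 = 3.9424
R = exp(-3.9424)
R = 0.0194

0.0194


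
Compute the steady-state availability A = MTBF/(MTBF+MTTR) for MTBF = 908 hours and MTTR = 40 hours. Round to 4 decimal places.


MTBF = 908
MTTR = 40
MTBF + MTTR = 948
A = 908 / 948
A = 0.9578

0.9578


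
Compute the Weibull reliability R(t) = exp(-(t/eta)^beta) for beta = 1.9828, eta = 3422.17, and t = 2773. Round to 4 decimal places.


beta = 1.9828, eta = 3422.17, t = 2773
t/eta = 2773 / 3422.17 = 0.8103
(t/eta)^beta = 0.8103^1.9828 = 0.659
R(t) = exp(-0.659)
R(t) = 0.5174

0.5174


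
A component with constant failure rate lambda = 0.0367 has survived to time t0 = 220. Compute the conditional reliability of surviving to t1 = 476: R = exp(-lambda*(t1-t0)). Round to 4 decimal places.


lambda = 0.0367
t0 = 220, t1 = 476
t1 - t0 = 256
lambda * (t1-t0) = 0.0367 * 256 = 9.3952
R = exp(-9.3952)
R = 0.0001

0.0001


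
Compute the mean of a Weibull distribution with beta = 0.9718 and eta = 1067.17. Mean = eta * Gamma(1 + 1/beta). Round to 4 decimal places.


beta = 0.9718, eta = 1067.17
1/beta = 1.029
1 + 1/beta = 2.029
Gamma(2.029) = 1.0126
Mean = 1067.17 * 1.0126
Mean = 1080.6348

1080.6348


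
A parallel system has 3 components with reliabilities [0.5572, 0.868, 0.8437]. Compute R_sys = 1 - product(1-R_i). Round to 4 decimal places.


Components: [0.5572, 0.868, 0.8437]
(1 - 0.5572) = 0.4428, running product = 0.4428
(1 - 0.868) = 0.132, running product = 0.0584
(1 - 0.8437) = 0.1563, running product = 0.0091
Product of (1-R_i) = 0.0091
R_sys = 1 - 0.0091 = 0.9909

0.9909


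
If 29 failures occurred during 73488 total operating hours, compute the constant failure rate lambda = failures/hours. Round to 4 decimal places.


failures = 29
total_hours = 73488
lambda = 29 / 73488
lambda = 0.0004

0.0004


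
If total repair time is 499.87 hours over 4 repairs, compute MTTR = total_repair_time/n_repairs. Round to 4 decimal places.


total_repair_time = 499.87
n_repairs = 4
MTTR = 499.87 / 4
MTTR = 124.9675

124.9675


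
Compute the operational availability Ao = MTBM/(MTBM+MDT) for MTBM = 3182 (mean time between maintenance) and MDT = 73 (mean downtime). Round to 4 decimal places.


MTBM = 3182
MDT = 73
MTBM + MDT = 3255
Ao = 3182 / 3255
Ao = 0.9776

0.9776


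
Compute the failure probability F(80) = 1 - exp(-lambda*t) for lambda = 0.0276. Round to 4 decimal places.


lambda = 0.0276, t = 80
lambda * t = 2.208
exp(-2.208) = 0.1099
F(t) = 1 - 0.1099
F(t) = 0.8901

0.8901


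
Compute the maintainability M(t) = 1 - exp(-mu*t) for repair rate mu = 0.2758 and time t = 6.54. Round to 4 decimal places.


mu = 0.2758, t = 6.54
mu * t = 0.2758 * 6.54 = 1.8037
exp(-1.8037) = 0.1647
M(t) = 1 - 0.1647
M(t) = 0.8353

0.8353


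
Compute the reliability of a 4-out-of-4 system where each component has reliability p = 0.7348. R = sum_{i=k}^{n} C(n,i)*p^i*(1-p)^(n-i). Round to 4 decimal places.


k = 4, n = 4, p = 0.7348
i=4: C(4,4)=1 * 0.7348^4 * 0.2652^0 = 0.2915
R = sum of terms = 0.2915

0.2915


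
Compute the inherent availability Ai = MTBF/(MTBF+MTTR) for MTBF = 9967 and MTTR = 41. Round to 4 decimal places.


MTBF = 9967
MTTR = 41
MTBF + MTTR = 10008
Ai = 9967 / 10008
Ai = 0.9959

0.9959


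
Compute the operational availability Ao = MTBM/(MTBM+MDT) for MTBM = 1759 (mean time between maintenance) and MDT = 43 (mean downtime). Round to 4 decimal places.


MTBM = 1759
MDT = 43
MTBM + MDT = 1802
Ao = 1759 / 1802
Ao = 0.9761

0.9761


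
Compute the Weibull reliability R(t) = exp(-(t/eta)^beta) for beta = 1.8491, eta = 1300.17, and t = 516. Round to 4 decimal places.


beta = 1.8491, eta = 1300.17, t = 516
t/eta = 516 / 1300.17 = 0.3969
(t/eta)^beta = 0.3969^1.8491 = 0.1811
R(t) = exp(-0.1811)
R(t) = 0.8344

0.8344


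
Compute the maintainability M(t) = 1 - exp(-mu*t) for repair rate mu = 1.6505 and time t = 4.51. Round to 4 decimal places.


mu = 1.6505, t = 4.51
mu * t = 1.6505 * 4.51 = 7.4438
exp(-7.4438) = 0.0006
M(t) = 1 - 0.0006
M(t) = 0.9994

0.9994


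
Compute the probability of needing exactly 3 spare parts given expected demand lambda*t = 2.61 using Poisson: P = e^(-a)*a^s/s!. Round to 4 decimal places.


a = 2.61, s = 3
e^(-a) = e^(-2.61) = 0.0735
a^s = 2.61^3 = 17.7796
s! = 6
P = 0.0735 * 17.7796 / 6
P = 0.2179

0.2179


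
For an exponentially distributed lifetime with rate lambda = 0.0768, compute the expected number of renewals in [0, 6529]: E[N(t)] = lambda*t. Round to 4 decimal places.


lambda = 0.0768
t = 6529
E[N(t)] = lambda * t
E[N(t)] = 0.0768 * 6529
E[N(t)] = 501.4272

501.4272


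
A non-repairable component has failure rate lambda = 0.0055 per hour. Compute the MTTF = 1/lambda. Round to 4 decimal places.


lambda = 0.0055
MTTF = 1 / 0.0055
MTTF = 181.8182

181.8182


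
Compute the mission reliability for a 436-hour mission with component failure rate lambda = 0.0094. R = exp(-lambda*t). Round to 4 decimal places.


lambda = 0.0094
mission_time = 436
lambda * t = 0.0094 * 436 = 4.0984
R = exp(-4.0984)
R = 0.0166

0.0166


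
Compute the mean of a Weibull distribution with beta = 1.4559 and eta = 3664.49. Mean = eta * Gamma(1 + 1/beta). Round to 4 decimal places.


beta = 1.4559, eta = 3664.49
1/beta = 0.6869
1 + 1/beta = 1.6869
Gamma(1.6869) = 0.9062
Mean = 3664.49 * 0.9062
Mean = 3320.814

3320.814


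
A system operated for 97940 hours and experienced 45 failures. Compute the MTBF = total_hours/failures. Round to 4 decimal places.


total_hours = 97940
failures = 45
MTBF = 97940 / 45
MTBF = 2176.4444

2176.4444


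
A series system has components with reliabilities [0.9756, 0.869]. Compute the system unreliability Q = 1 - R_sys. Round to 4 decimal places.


Components: [0.9756, 0.869]
After component 1: product = 0.9756
After component 2: product = 0.8478
R_sys = 0.8478
Q = 1 - 0.8478 = 0.1522

0.1522


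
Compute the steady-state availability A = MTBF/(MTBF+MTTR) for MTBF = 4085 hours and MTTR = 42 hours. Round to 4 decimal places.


MTBF = 4085
MTTR = 42
MTBF + MTTR = 4127
A = 4085 / 4127
A = 0.9898

0.9898


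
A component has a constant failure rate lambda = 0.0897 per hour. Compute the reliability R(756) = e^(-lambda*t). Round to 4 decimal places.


lambda = 0.0897
t = 756
lambda * t = 67.8132
R(t) = e^(-67.8132)
R(t) = 0.0

0.0


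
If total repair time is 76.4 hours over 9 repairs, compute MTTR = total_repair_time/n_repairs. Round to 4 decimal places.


total_repair_time = 76.4
n_repairs = 9
MTTR = 76.4 / 9
MTTR = 8.4889

8.4889


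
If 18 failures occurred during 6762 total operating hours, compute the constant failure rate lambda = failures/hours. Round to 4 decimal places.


failures = 18
total_hours = 6762
lambda = 18 / 6762
lambda = 0.0027

0.0027


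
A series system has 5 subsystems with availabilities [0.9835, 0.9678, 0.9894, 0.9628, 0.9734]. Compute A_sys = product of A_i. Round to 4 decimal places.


Subsystems: [0.9835, 0.9678, 0.9894, 0.9628, 0.9734]
After subsystem 1 (A=0.9835): product = 0.9835
After subsystem 2 (A=0.9678): product = 0.9518
After subsystem 3 (A=0.9894): product = 0.9417
After subsystem 4 (A=0.9628): product = 0.9067
After subsystem 5 (A=0.9734): product = 0.8826
A_sys = 0.8826

0.8826


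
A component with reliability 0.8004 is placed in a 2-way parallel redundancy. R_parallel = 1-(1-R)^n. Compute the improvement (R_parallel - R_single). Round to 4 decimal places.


R_single = 0.8004, n = 2
1 - R_single = 0.1996
(1 - R_single)^n = 0.1996^2 = 0.0398
R_parallel = 1 - 0.0398 = 0.9602
Improvement = 0.9602 - 0.8004
Improvement = 0.1598

0.1598


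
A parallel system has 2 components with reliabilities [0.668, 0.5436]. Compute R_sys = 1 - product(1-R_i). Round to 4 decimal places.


Components: [0.668, 0.5436]
(1 - 0.668) = 0.332, running product = 0.332
(1 - 0.5436) = 0.4564, running product = 0.1515
Product of (1-R_i) = 0.1515
R_sys = 1 - 0.1515 = 0.8485

0.8485


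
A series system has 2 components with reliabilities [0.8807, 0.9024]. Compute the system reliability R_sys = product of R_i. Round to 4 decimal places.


Components: [0.8807, 0.9024]
After component 1 (R=0.8807): product = 0.8807
After component 2 (R=0.9024): product = 0.7947
R_sys = 0.7947

0.7947


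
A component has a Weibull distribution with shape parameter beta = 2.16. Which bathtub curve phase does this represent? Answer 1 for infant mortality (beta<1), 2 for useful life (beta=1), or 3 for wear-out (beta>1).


beta = 2.16
Compare beta to 1:
beta < 1 => infant mortality (phase 1)
beta = 1 => useful life (phase 2)
beta > 1 => wear-out (phase 3)
Since beta = 2.16, this is wear-out (increasing failure rate)
Phase = 3

3


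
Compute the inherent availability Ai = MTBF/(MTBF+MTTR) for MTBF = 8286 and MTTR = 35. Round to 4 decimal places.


MTBF = 8286
MTTR = 35
MTBF + MTTR = 8321
Ai = 8286 / 8321
Ai = 0.9958

0.9958


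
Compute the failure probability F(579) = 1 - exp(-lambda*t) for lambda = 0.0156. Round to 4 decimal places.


lambda = 0.0156, t = 579
lambda * t = 9.0324
exp(-9.0324) = 0.0001
F(t) = 1 - 0.0001
F(t) = 0.9999

0.9999


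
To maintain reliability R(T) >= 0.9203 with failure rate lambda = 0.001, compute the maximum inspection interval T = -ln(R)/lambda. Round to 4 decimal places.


R_target = 0.9203
lambda = 0.001
-ln(0.9203) = 0.0831
T = 0.0831 / 0.001
T = 83.0556

83.0556


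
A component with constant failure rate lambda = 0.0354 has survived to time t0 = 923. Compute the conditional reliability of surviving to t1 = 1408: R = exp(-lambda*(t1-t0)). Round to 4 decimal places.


lambda = 0.0354
t0 = 923, t1 = 1408
t1 - t0 = 485
lambda * (t1-t0) = 0.0354 * 485 = 17.169
R = exp(-17.169)
R = 0.0

0.0


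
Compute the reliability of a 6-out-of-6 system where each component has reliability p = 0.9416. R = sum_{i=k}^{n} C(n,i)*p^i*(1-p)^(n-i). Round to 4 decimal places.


k = 6, n = 6, p = 0.9416
i=6: C(6,6)=1 * 0.9416^6 * 0.0584^0 = 0.6969
R = sum of terms = 0.6969

0.6969


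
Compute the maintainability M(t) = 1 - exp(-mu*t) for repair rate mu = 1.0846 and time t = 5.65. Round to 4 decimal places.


mu = 1.0846, t = 5.65
mu * t = 1.0846 * 5.65 = 6.128
exp(-6.128) = 0.0022
M(t) = 1 - 0.0022
M(t) = 0.9978

0.9978


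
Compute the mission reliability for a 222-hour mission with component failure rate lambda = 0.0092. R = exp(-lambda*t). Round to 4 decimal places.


lambda = 0.0092
mission_time = 222
lambda * t = 0.0092 * 222 = 2.0424
R = exp(-2.0424)
R = 0.1297

0.1297


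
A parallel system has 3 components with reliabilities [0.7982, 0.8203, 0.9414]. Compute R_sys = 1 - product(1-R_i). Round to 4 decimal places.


Components: [0.7982, 0.8203, 0.9414]
(1 - 0.7982) = 0.2018, running product = 0.2018
(1 - 0.8203) = 0.1797, running product = 0.0363
(1 - 0.9414) = 0.0586, running product = 0.0021
Product of (1-R_i) = 0.0021
R_sys = 1 - 0.0021 = 0.9979

0.9979


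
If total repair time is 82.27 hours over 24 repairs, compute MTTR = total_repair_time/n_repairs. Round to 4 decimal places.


total_repair_time = 82.27
n_repairs = 24
MTTR = 82.27 / 24
MTTR = 3.4279

3.4279


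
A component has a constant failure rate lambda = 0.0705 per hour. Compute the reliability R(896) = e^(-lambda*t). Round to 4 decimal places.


lambda = 0.0705
t = 896
lambda * t = 63.168
R(t) = e^(-63.168)
R(t) = 0.0

0.0


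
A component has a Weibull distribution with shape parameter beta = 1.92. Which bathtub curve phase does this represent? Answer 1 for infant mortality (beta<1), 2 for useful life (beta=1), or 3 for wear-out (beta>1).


beta = 1.92
Compare beta to 1:
beta < 1 => infant mortality (phase 1)
beta = 1 => useful life (phase 2)
beta > 1 => wear-out (phase 3)
Since beta = 1.92, this is wear-out (increasing failure rate)
Phase = 3

3


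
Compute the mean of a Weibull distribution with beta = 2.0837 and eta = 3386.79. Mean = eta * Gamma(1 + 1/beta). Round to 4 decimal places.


beta = 2.0837, eta = 3386.79
1/beta = 0.4799
1 + 1/beta = 1.4799
Gamma(1.4799) = 0.8857
Mean = 3386.79 * 0.8857
Mean = 2999.8345

2999.8345


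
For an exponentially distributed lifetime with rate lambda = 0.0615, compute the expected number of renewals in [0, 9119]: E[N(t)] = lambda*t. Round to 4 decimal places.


lambda = 0.0615
t = 9119
E[N(t)] = lambda * t
E[N(t)] = 0.0615 * 9119
E[N(t)] = 560.8185

560.8185


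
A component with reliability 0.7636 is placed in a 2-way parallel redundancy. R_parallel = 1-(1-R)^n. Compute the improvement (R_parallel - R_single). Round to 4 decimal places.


R_single = 0.7636, n = 2
1 - R_single = 0.2364
(1 - R_single)^n = 0.2364^2 = 0.0559
R_parallel = 1 - 0.0559 = 0.9441
Improvement = 0.9441 - 0.7636
Improvement = 0.1805

0.1805


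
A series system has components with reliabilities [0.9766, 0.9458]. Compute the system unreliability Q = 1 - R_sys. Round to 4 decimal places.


Components: [0.9766, 0.9458]
After component 1: product = 0.9766
After component 2: product = 0.9237
R_sys = 0.9237
Q = 1 - 0.9237 = 0.0763

0.0763
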